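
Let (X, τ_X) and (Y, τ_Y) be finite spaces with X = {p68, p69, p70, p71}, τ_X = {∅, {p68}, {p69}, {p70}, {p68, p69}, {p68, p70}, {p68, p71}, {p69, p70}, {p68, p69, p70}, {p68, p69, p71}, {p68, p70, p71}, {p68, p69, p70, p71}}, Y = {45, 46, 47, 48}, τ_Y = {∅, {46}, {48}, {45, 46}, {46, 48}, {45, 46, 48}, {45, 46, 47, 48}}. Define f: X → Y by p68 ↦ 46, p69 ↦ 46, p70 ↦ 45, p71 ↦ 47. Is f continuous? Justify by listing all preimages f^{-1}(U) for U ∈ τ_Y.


f IS continuous.

Compute f^{-1}(U) for each U ∈ τ_Y:
  U = ∅: f^{-1}(U) = ∅ ∈ τ_X ✓.
  U = {46}: f^{-1}(U) = {p68, p69} ∈ τ_X ✓.
  U = {48}: f^{-1}(U) = ∅ ∈ τ_X ✓.
  U = {45, 46}: f^{-1}(U) = {p68, p69, p70} ∈ τ_X ✓.
  U = {46, 48}: f^{-1}(U) = {p68, p69} ∈ τ_X ✓.
  U = {45, 46, 48}: f^{-1}(U) = {p68, p69, p70} ∈ τ_X ✓.
  U = {45, 46, 47, 48}: f^{-1}(U) = {p68, p69, p70, p71} ∈ τ_X ✓.
Every preimage lies in τ_X, so f IS continuous.


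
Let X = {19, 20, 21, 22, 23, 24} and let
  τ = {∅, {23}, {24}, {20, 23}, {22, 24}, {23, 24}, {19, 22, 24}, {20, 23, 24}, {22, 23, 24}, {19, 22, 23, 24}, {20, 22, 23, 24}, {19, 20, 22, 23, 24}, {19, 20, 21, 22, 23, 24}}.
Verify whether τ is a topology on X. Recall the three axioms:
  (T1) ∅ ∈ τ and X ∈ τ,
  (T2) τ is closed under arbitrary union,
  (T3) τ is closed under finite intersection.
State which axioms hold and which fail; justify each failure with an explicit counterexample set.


τ IS a topology on X.

Axiom (T1): ∅ ∈ τ? Yes; X ∈ τ? Yes.
Axiom (T2/T3): check pairwise unions and intersections of members of τ.
All pairwise intersections and unions checked — each lies in τ. Therefore τ satisfies (T1), (T2), (T3): it IS a topology on X.


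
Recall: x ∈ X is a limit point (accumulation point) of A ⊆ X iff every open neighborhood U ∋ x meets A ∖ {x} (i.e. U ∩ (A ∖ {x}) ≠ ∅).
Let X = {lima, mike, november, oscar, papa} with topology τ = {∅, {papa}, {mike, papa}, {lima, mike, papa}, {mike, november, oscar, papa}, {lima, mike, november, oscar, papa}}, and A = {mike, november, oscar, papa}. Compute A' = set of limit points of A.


A' = {lima, mike, november, oscar}

For each x ∈ X, list the open sets U ∈ τ with x ∈ U, then check whether U ∩ (A ∖ {x}) ≠ ∅ for every such U.
  x = lima: opens ∋ x are {lima, mike, papa}, {lima, mike, november, oscar, papa}; each meets A ∖ {lima}, so x IS a limit point.
  x = mike: opens ∋ x are {mike, papa}, {lima, mike, papa}, {mike, november, oscar, papa}, {lima, mike, november, oscar, papa}; each meets A ∖ {mike}, so x IS a limit point.
  x = november: opens ∋ x are {mike, november, oscar, papa}, {lima, mike, november, oscar, papa}; each meets A ∖ {november}, so x IS a limit point.
  x = oscar: opens ∋ x are {mike, november, oscar, papa}, {lima, mike, november, oscar, papa}; each meets A ∖ {oscar}, so x IS a limit point.
  x = papa: open {papa} ∋ x has {papa} ∩ (A ∖ {papa}) = ∅, so x is NOT a limit point.
Collecting: A' = {lima, mike, november, oscar}.


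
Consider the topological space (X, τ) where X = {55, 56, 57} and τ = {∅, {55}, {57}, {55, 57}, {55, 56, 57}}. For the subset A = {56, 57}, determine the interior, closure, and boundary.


int(A) = {57}, cl(A) = {56, 57}, ∂A = {56}.

Closed sets in (X, τ) are complements of opens:
  closed(X, τ) = {∅, {56}, {55, 56}, {56, 57}, {55, 56, 57}}.
int(A) = ⋃ {U ∈ τ : U ⊆ A}. Opens contained in A: ∅, {57}.
Taking the union of these: int(A) = {57}.
cl(A) = ⋂ {C closed : A ⊆ C}. Closed sets containing A: {56, 57}, {55, 56, 57}.
Intersecting these: cl(A) = {56, 57}.
∂A = cl(A) ∖ int(A) = {56, 57} ∖ {57} = {56}.


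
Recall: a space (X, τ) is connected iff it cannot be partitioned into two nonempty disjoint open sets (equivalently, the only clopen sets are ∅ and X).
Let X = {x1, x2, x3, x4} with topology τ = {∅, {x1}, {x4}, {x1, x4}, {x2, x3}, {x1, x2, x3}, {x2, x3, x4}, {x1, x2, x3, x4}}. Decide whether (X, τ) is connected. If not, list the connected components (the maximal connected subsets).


(X, τ) is disconnected; components = [{x1}, {x4}, {x2, x3}].

Find clopen sets (U ∈ τ with X ∖ U ∈ τ):
  U = ∅, X ∖ U = {x1, x2, x3, x4} — both open, so U is clopen.
  U = {x1}, X ∖ U = {x2, x3, x4} — both open, so U is clopen.
  U = {x4}, X ∖ U = {x1, x2, x3} — both open, so U is clopen.
  U = {x1, x4}, X ∖ U = {x2, x3} — both open, so U is clopen.
  U = {x2, x3}, X ∖ U = {x1, x4} — both open, so U is clopen.
  U = {x1, x2, x3}, X ∖ U = {x4} — both open, so U is clopen.
  U = {x2, x3, x4}, X ∖ U = {x1} — both open, so U is clopen.
  U = {x1, x2, x3, x4}, X ∖ U = ∅ — both open, so U is clopen.
Nontrivial clopen(s) exist: e.g. {x2, x3}. So (X, τ) is disconnected.
Compute connected components by grouping points that agree on all clopens:
  component: {x1}
  component: {x4}
  component: {x2, x3}


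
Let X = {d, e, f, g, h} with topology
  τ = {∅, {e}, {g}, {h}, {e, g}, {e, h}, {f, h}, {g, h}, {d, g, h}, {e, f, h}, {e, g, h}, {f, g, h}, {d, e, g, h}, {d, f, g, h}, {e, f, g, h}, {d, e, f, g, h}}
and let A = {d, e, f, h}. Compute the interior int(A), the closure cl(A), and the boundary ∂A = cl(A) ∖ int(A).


int(A) = {e, f, h}, cl(A) = {d, e, f, h}, ∂A = {d}.

Closed sets in (X, τ) are complements of opens:
  closed(X, τ) = {∅, {d}, {e}, {f}, {d, e}, {d, f}, {d, g}, {e, f}, {d, e, f}, {d, e, g}, {d, f, g}, {d, f, h}, {d, e, f, g}, {d, e, f, h}, {d, f, g, h}, {d, e, f, g, h}}.
int(A) = ⋃ {U ∈ τ : U ⊆ A}. Opens contained in A: ∅, {e}, {h}, {e, h}, {f, h}, {e, f, h}.
Taking the union of these: int(A) = {e, f, h}.
cl(A) = ⋂ {C closed : A ⊆ C}. Closed sets containing A: {d, e, f, h}, {d, e, f, g, h}.
Intersecting these: cl(A) = {d, e, f, h}.
∂A = cl(A) ∖ int(A) = {d, e, f, h} ∖ {e, f, h} = {d}.


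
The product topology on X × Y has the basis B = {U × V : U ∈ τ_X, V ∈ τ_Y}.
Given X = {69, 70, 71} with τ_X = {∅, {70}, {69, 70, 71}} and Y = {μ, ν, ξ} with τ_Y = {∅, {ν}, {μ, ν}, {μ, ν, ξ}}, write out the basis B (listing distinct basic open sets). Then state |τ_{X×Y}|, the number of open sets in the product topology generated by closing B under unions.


Basis B = {∅ × ∅, {70} × {ν}, {70} × {μ, ν}, {69, 70, 71} × {ν}, {70} × {μ, ν, ξ}, {69, 70, 71} × {μ, ν}, {69, 70, 71} × {μ, ν, ξ}}; |τ_{X×Y}| = 10.

Enumerate products U × V with U ∈ τ_X, V ∈ τ_Y (deduplicated):
  ∅ × ∅ = {} (∅)
  {70} × {ν} = {(70,ν)}
  {70} × {μ, ν} = {(70,μ), (70,ν)}
  {69, 70, 71} × {ν} = {(69,ν), (70,ν), (71,ν)}
  {70} × {μ, ν, ξ} = {(70,μ), (70,ν), (70,ξ)}
  {69, 70, 71} × {μ, ν} = {(69,μ), (69,ν), (70,μ), (70,ν), (71,μ), (71,ν)}
  {69, 70, 71} × {μ, ν, ξ} = {(69,μ), (69,ν), (69,ξ), (70,μ), (70,ν), (70,ξ), (71,μ), (71,ν), (71,ξ)}
These 7 distinct sets form the basis B.
Close under arbitrary unions to get τ_{X×Y}; counting gives |τ_{X×Y}| = 10.


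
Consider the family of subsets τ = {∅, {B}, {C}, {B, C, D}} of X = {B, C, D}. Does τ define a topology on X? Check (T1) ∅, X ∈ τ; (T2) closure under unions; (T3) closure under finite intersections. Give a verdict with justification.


τ is NOT a topology on X.

Axiom (T1): ∅ ∈ τ? Yes; X ∈ τ? Yes.
Axiom (T2/T3): check pairwise unions and intersections of members of τ.
Counterexample for (T2): {B} ∪ {C} = {B, C} ∉ τ. Therefore τ is NOT a topology.


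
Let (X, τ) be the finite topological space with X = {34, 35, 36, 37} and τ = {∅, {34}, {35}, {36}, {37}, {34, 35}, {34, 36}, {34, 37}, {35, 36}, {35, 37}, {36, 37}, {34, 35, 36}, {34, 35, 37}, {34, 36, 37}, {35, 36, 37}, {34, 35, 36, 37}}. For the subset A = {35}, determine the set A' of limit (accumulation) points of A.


A' = ∅

For each x ∈ X, list the open sets U ∈ τ with x ∈ U, then check whether U ∩ (A ∖ {x}) ≠ ∅ for every such U.
  x = 34: open {34} ∋ x has {34} ∩ (A ∖ {34}) = ∅, so x is NOT a limit point.
  x = 35: open {35} ∋ x has {35} ∩ (A ∖ {35}) = ∅, so x is NOT a limit point.
  x = 36: open {36} ∋ x has {36} ∩ (A ∖ {36}) = ∅, so x is NOT a limit point.
  x = 37: open {37} ∋ x has {37} ∩ (A ∖ {37}) = ∅, so x is NOT a limit point.
Collecting: A' = ∅.


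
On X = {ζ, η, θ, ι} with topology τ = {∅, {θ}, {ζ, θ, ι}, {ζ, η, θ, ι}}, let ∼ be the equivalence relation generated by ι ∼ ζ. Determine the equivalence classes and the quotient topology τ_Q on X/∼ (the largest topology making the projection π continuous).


X/∼ = {[ζ=ι], [η], [θ]}; |τ_Q| = 4.

Equivalence classes: [ζ=ι], [η], [θ].
Quotient map π: X → X/∼ sends ζ ↦ [ζ=ι], η ↦ [η], θ ↦ [θ], ι ↦ [ζ=ι].
For each subset V ⊆ X/∼, compute π^{-1}(V) ⊆ X and check whether π^{-1}(V) ∈ τ. V is open in τ_Q iff π^{-1}(V) ∈ τ.
  V = {}: π^{-1}(V) = ∅ ∈ τ ✓.
  V = {[ζ=ι]}: π^{-1}(V) = {ζ, ι} ∉ τ ✗.
  V = {[η]}: π^{-1}(V) = {η} ∉ τ ✗.
  V = {[ζ=ι], [η]}: π^{-1}(V) = {ζ, η, ι} ∉ τ ✗.
  V = {[θ]}: π^{-1}(V) = {θ} ∈ τ ✓.
  V = {[ζ=ι], [θ]}: π^{-1}(V) = {ζ, θ, ι} ∈ τ ✓.
  V = {[η], [θ]}: π^{-1}(V) = {η, θ} ∉ τ ✗.
  V = {[ζ=ι], [η], [θ]}: π^{-1}(V) = {ζ, η, θ, ι} ∈ τ ✓.
Open sets in the quotient: τ_Q = {{}, {[θ]}, {[ζ=ι], [θ]}, {[ζ=ι], [η], [θ]}} (4 elements).


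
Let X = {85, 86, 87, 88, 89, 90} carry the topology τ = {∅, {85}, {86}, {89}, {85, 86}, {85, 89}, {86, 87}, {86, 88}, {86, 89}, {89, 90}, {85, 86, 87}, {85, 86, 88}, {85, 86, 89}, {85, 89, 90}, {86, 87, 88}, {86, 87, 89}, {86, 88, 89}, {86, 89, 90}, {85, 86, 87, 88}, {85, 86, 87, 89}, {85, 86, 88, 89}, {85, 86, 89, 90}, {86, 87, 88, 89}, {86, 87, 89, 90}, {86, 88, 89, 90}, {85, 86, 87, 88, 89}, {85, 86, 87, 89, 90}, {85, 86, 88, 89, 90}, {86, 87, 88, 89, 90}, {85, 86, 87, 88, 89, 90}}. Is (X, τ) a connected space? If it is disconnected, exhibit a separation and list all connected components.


(X, τ) is disconnected; components = [{85}, {89, 90}, {86, 87, 88}].

Find clopen sets (U ∈ τ with X ∖ U ∈ τ):
  U = ∅, X ∖ U = {85, 86, 87, 88, 89, 90} — both open, so U is clopen.
  U = {85}, X ∖ U = {86, 87, 88, 89, 90} — both open, so U is clopen.
  U = {89, 90}, X ∖ U = {85, 86, 87, 88} — both open, so U is clopen.
  U = {85, 89, 90}, X ∖ U = {86, 87, 88} — both open, so U is clopen.
  U = {86, 87, 88}, X ∖ U = {85, 89, 90} — both open, so U is clopen.
  U = {85, 86, 87, 88}, X ∖ U = {89, 90} — both open, so U is clopen.
  U = {86, 87, 88, 89, 90}, X ∖ U = {85} — both open, so U is clopen.
  U = {85, 86, 87, 88, 89, 90}, X ∖ U = ∅ — both open, so U is clopen.
Nontrivial clopen(s) exist: e.g. {85, 89, 90}. So (X, τ) is disconnected.
Compute connected components by grouping points that agree on all clopens:
  component: {85}
  component: {89, 90}
  component: {86, 87, 88}


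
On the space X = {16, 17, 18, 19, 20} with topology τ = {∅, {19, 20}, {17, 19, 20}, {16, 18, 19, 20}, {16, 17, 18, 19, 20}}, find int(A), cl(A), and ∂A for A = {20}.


int(A) = ∅, cl(A) = {16, 17, 18, 19, 20}, ∂A = {16, 17, 18, 19, 20}.

Closed sets in (X, τ) are complements of opens:
  closed(X, τ) = {∅, {17}, {16, 18}, {16, 17, 18}, {16, 17, 18, 19, 20}}.
int(A) = ⋃ {U ∈ τ : U ⊆ A}. Opens contained in A: ∅.
Taking the union of these: int(A) = ∅.
cl(A) = ⋂ {C closed : A ⊆ C}. Closed sets containing A: {16, 17, 18, 19, 20}.
Intersecting these: cl(A) = {16, 17, 18, 19, 20}.
∂A = cl(A) ∖ int(A) = {16, 17, 18, 19, 20} ∖ ∅ = {16, 17, 18, 19, 20}.


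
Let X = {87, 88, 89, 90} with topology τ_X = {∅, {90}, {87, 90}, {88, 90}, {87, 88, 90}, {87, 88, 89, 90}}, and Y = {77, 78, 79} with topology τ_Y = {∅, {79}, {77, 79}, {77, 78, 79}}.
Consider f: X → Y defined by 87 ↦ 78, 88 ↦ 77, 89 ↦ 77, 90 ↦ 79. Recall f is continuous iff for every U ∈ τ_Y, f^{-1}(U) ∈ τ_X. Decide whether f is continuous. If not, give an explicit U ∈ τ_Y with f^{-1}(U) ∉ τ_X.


f is NOT continuous.

Compute f^{-1}(U) for each U ∈ τ_Y:
  U = ∅: f^{-1}(U) = ∅ ∈ τ_X ✓.
  U = {79}: f^{-1}(U) = {90} ∈ τ_X ✓.
  U = {77, 79}: f^{-1}(U) = {88, 89, 90} ∉ τ_X ✗.
  U = {77, 78, 79}: f^{-1}(U) = {87, 88, 89, 90} ∈ τ_X ✓.
Found U = {77, 79} with f^{-1}(U) = {88, 89, 90} not in τ_X. Therefore f is NOT continuous.


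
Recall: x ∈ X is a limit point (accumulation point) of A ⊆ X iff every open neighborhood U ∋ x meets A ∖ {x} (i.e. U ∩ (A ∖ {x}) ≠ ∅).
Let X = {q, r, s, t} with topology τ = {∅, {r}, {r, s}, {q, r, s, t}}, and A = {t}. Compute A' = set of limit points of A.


A' = {q}

For each x ∈ X, list the open sets U ∈ τ with x ∈ U, then check whether U ∩ (A ∖ {x}) ≠ ∅ for every such U.
  x = q: opens ∋ x are {q, r, s, t}; each meets A ∖ {q}, so x IS a limit point.
  x = r: open {r} ∋ x has {r} ∩ (A ∖ {r}) = ∅, so x is NOT a limit point.
  x = s: open {r, s} ∋ x has {r, s} ∩ (A ∖ {s}) = ∅, so x is NOT a limit point.
  x = t: open {q, r, s, t} ∋ x has {q, r, s, t} ∩ (A ∖ {t}) = ∅, so x is NOT a limit point.
Collecting: A' = {q}.


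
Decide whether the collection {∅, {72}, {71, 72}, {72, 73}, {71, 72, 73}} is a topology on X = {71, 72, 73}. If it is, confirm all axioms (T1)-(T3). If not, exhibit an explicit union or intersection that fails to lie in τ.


τ IS a topology on X.

Axiom (T1): ∅ ∈ τ? Yes; X ∈ τ? Yes.
Axiom (T2/T3): check pairwise unions and intersections of members of τ.
All pairwise intersections and unions checked — each lies in τ. Therefore τ satisfies (T1), (T2), (T3): it IS a topology on X.


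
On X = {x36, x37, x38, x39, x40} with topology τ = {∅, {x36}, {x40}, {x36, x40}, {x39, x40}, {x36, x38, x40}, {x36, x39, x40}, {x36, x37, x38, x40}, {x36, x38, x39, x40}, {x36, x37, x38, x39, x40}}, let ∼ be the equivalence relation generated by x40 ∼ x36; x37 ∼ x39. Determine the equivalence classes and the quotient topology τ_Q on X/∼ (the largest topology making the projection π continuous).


X/∼ = {[x36=x40], [x37=x39], [x38]}; |τ_Q| = 4.

Equivalence classes: [x36=x40], [x37=x39], [x38].
Quotient map π: X → X/∼ sends x36 ↦ [x36=x40], x37 ↦ [x37=x39], x38 ↦ [x38], x39 ↦ [x37=x39], x40 ↦ [x36=x40].
For each subset V ⊆ X/∼, compute π^{-1}(V) ⊆ X and check whether π^{-1}(V) ∈ τ. V is open in τ_Q iff π^{-1}(V) ∈ τ.
  V = {}: π^{-1}(V) = ∅ ∈ τ ✓.
  V = {[x36=x40]}: π^{-1}(V) = {x36, x40} ∈ τ ✓.
  V = {[x37=x39]}: π^{-1}(V) = {x37, x39} ∉ τ ✗.
  V = {[x36=x40], [x37=x39]}: π^{-1}(V) = {x36, x37, x39, x40} ∉ τ ✗.
  V = {[x38]}: π^{-1}(V) = {x38} ∉ τ ✗.
  V = {[x36=x40], [x38]}: π^{-1}(V) = {x36, x38, x40} ∈ τ ✓.
  V = {[x37=x39], [x38]}: π^{-1}(V) = {x37, x38, x39} ∉ τ ✗.
  V = {[x36=x40], [x37=x39], [x38]}: π^{-1}(V) = {x36, x37, x38, x39, x40} ∈ τ ✓.
Open sets in the quotient: τ_Q = {{}, {[x36=x40]}, {[x36=x40], [x38]}, {[x36=x40], [x37=x39], [x38]}} (4 elements).


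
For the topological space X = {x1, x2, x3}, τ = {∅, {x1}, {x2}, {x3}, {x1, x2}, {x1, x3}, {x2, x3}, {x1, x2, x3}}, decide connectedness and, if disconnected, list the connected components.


(X, τ) is disconnected; components = [{x1}, {x2}, {x3}].

Find clopen sets (U ∈ τ with X ∖ U ∈ τ):
  U = ∅, X ∖ U = {x1, x2, x3} — both open, so U is clopen.
  U = {x1}, X ∖ U = {x2, x3} — both open, so U is clopen.
  U = {x2}, X ∖ U = {x1, x3} — both open, so U is clopen.
  U = {x3}, X ∖ U = {x1, x2} — both open, so U is clopen.
  U = {x1, x2}, X ∖ U = {x3} — both open, so U is clopen.
  U = {x1, x3}, X ∖ U = {x2} — both open, so U is clopen.
  U = {x2, x3}, X ∖ U = {x1} — both open, so U is clopen.
  U = {x1, x2, x3}, X ∖ U = ∅ — both open, so U is clopen.
Nontrivial clopen(s) exist: e.g. {x2, x3}. So (X, τ) is disconnected.
Compute connected components by grouping points that agree on all clopens:
  component: {x1}
  component: {x2}
  component: {x3}


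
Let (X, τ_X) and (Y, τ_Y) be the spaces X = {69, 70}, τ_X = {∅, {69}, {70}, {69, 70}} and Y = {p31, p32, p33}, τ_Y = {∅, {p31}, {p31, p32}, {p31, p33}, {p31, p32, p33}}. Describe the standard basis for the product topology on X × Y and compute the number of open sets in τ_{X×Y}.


Basis B = {∅ × ∅, {69} × {p31}, {70} × {p31}, {69} × {p31, p32}, {69} × {p31, p33}, {69, 70} × {p31}, {70} × {p31, p32}, {70} × {p31, p33}, {69} × {p31, p32, p33}, {70} × {p31, p32, p33}, {69, 70} × {p31, p32}, {69, 70} × {p31, p33}, {69, 70} × {p31, p32, p33}}; |τ_{X×Y}| = 25.

Enumerate products U × V with U ∈ τ_X, V ∈ τ_Y (deduplicated):
  ∅ × ∅ = {} (∅)
  {69} × {p31} = {(69,p31)}
  {70} × {p31} = {(70,p31)}
  {69} × {p31, p32} = {(69,p31), (69,p32)}
  {69} × {p31, p33} = {(69,p31), (69,p33)}
  {69, 70} × {p31} = {(69,p31), (70,p31)}
  {70} × {p31, p32} = {(70,p31), (70,p32)}
  {70} × {p31, p33} = {(70,p31), (70,p33)}
  {69} × {p31, p32, p33} = {(69,p31), (69,p32), (69,p33)}
  {70} × {p31, p32, p33} = {(70,p31), (70,p32), (70,p33)}
  {69, 70} × {p31, p32} = {(69,p31), (69,p32), (70,p31), (70,p32)}
  {69, 70} × {p31, p33} = {(69,p31), (69,p33), (70,p31), (70,p33)}
  {69, 70} × {p31, p32, p33} = {(69,p31), (69,p32), (69,p33), (70,p31), (70,p32), (70,p33)}
These 13 distinct sets form the basis B.
Close under arbitrary unions to get τ_{X×Y}; counting gives |τ_{X×Y}| = 25.


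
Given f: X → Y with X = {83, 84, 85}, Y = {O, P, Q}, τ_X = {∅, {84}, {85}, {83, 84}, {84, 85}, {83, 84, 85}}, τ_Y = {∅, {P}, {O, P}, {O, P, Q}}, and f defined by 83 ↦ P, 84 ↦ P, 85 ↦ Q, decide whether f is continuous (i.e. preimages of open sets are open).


f IS continuous.

Compute f^{-1}(U) for each U ∈ τ_Y:
  U = ∅: f^{-1}(U) = ∅ ∈ τ_X ✓.
  U = {P}: f^{-1}(U) = {83, 84} ∈ τ_X ✓.
  U = {O, P}: f^{-1}(U) = {83, 84} ∈ τ_X ✓.
  U = {O, P, Q}: f^{-1}(U) = {83, 84, 85} ∈ τ_X ✓.
Every preimage lies in τ_X, so f IS continuous.


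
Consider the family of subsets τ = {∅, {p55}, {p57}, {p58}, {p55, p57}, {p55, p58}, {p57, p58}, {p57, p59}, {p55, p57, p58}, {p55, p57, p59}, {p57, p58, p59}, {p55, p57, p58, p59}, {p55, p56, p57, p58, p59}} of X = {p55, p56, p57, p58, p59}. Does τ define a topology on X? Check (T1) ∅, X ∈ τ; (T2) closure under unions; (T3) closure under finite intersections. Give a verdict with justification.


τ IS a topology on X.

Axiom (T1): ∅ ∈ τ? Yes; X ∈ τ? Yes.
Axiom (T2/T3): check pairwise unions and intersections of members of τ.
All pairwise intersections and unions checked — each lies in τ. Therefore τ satisfies (T1), (T2), (T3): it IS a topology on X.


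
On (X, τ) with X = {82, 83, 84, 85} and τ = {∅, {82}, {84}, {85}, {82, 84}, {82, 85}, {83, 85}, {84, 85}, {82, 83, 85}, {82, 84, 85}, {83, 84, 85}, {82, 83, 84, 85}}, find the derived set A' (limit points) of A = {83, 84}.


A' = ∅

For each x ∈ X, list the open sets U ∈ τ with x ∈ U, then check whether U ∩ (A ∖ {x}) ≠ ∅ for every such U.
  x = 82: open {82} ∋ x has {82} ∩ (A ∖ {82}) = ∅, so x is NOT a limit point.
  x = 83: open {83, 85} ∋ x has {83, 85} ∩ (A ∖ {83}) = ∅, so x is NOT a limit point.
  x = 84: open {84} ∋ x has {84} ∩ (A ∖ {84}) = ∅, so x is NOT a limit point.
  x = 85: open {85} ∋ x has {85} ∩ (A ∖ {85}) = ∅, so x is NOT a limit point.
Collecting: A' = ∅.


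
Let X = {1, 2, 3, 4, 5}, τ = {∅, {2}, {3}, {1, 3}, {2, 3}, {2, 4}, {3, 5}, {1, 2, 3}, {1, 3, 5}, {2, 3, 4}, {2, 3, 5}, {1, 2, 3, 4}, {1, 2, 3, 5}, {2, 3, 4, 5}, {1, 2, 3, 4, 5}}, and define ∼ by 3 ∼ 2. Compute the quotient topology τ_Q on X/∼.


X/∼ = {[1], [2=3], [4], [5]}; |τ_Q| = 9.

Equivalence classes: [1], [2=3], [4], [5].
Quotient map π: X → X/∼ sends 1 ↦ [1], 2 ↦ [2=3], 3 ↦ [2=3], 4 ↦ [4], 5 ↦ [5].
For each subset V ⊆ X/∼, compute π^{-1}(V) ⊆ X and check whether π^{-1}(V) ∈ τ. V is open in τ_Q iff π^{-1}(V) ∈ τ.
  V = {}: π^{-1}(V) = ∅ ∈ τ ✓.
  V = {[1]}: π^{-1}(V) = {1} ∉ τ ✗.
  V = {[2=3]}: π^{-1}(V) = {2, 3} ∈ τ ✓.
  V = {[1], [2=3]}: π^{-1}(V) = {1, 2, 3} ∈ τ ✓.
  V = {[4]}: π^{-1}(V) = {4} ∉ τ ✗.
  V = {[1], [4]}: π^{-1}(V) = {1, 4} ∉ τ ✗.
  V = {[2=3], [4]}: π^{-1}(V) = {2, 3, 4} ∈ τ ✓.
  V = {[1], [2=3], [4]}: π^{-1}(V) = {1, 2, 3, 4} ∈ τ ✓.
  V = {[5]}: π^{-1}(V) = {5} ∉ τ ✗.
  V = {[1], [5]}: π^{-1}(V) = {1, 5} ∉ τ ✗.
  V = {[2=3], [5]}: π^{-1}(V) = {2, 3, 5} ∈ τ ✓.
  V = {[1], [2=3], [5]}: π^{-1}(V) = {1, 2, 3, 5} ∈ τ ✓.
  V = {[4], [5]}: π^{-1}(V) = {4, 5} ∉ τ ✗.
  V = {[1], [4], [5]}: π^{-1}(V) = {1, 4, 5} ∉ τ ✗.
  V = {[2=3], [4], [5]}: π^{-1}(V) = {2, 3, 4, 5} ∈ τ ✓.
  V = {[1], [2=3], [4], [5]}: π^{-1}(V) = {1, 2, 3, 4, 5} ∈ τ ✓.
Open sets in the quotient: τ_Q = {{}, {[2=3]}, {[1], [2=3]}, {[2=3], [4]}, {[1], [2=3], [4]}, {[2=3], [5]}, {[1], [2=3], [5]}, {[2=3], [4], [5]}, {[1], [2=3], [4], [5]}} (9 elements).


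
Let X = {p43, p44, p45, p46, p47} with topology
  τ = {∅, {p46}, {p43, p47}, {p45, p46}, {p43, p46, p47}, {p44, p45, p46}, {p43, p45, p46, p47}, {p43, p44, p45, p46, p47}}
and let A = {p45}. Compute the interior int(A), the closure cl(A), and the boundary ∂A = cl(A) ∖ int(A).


int(A) = ∅, cl(A) = {p44, p45}, ∂A = {p44, p45}.

Closed sets in (X, τ) are complements of opens:
  closed(X, τ) = {∅, {p44}, {p43, p47}, {p44, p45}, {p43, p44, p47}, {p44, p45, p46}, {p43, p44, p45, p47}, {p43, p44, p45, p46, p47}}.
int(A) = ⋃ {U ∈ τ : U ⊆ A}. Opens contained in A: ∅.
Taking the union of these: int(A) = ∅.
cl(A) = ⋂ {C closed : A ⊆ C}. Closed sets containing A: {p44, p45}, {p44, p45, p46}, {p43, p44, p45, p47}, {p43, p44, p45, p46, p47}.
Intersecting these: cl(A) = {p44, p45}.
∂A = cl(A) ∖ int(A) = {p44, p45} ∖ ∅ = {p44, p45}.


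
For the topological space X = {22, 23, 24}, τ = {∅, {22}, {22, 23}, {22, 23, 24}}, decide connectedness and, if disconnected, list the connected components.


(X, τ) is connected.

Find clopen sets (U ∈ τ with X ∖ U ∈ τ):
  U = ∅, X ∖ U = {22, 23, 24} — both open, so U is clopen.
  U = {22, 23, 24}, X ∖ U = ∅ — both open, so U is clopen.
Only trivial clopens (∅ and X) exist, so (X, τ) is connected.
Compute connected components by grouping points that agree on all clopens:
  component: {22, 23, 24}


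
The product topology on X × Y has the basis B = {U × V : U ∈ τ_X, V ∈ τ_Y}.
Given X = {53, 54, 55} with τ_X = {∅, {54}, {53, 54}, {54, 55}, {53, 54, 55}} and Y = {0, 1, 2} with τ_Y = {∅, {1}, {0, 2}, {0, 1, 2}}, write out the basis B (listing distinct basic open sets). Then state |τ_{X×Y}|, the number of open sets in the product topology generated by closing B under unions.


Basis B = {∅ × ∅, {54} × {1}, {53, 54} × {1}, {54} × {0, 2}, {54, 55} × {1}, {53, 54, 55} × {1}, {54} × {0, 1, 2}, {53, 54} × {0, 2}, {54, 55} × {0, 2}, {53, 54} × {0, 1, 2}, {53, 54, 55} × {0, 2}, {54, 55} × {0, 1, 2}, {53, 54, 55} × {0, 1, 2}}; |τ_{X×Y}| = 25.

Enumerate products U × V with U ∈ τ_X, V ∈ τ_Y (deduplicated):
  ∅ × ∅ = {} (∅)
  {54} × {1} = {(54,1)}
  {53, 54} × {1} = {(53,1), (54,1)}
  {54} × {0, 2} = {(54,0), (54,2)}
  {54, 55} × {1} = {(54,1), (55,1)}
  {53, 54, 55} × {1} = {(53,1), (54,1), (55,1)}
  {54} × {0, 1, 2} = {(54,0), (54,1), (54,2)}
  {53, 54} × {0, 2} = {(53,0), (53,2), (54,0), (54,2)}
  {54, 55} × {0, 2} = {(54,0), (54,2), (55,0), (55,2)}
  {53, 54} × {0, 1, 2} = {(53,0), (53,1), (53,2), (54,0), (54,1), (54,2)}
  {53, 54, 55} × {0, 2} = {(53,0), (53,2), (54,0), (54,2), (55,0), (55,2)}
  {54, 55} × {0, 1, 2} = {(54,0), (54,1), (54,2), (55,0), (55,1), (55,2)}
  {53, 54, 55} × {0, 1, 2} = {(53,0), (53,1), (53,2), (54,0), (54,1), (54,2), (55,0), (55,1), (55,2)}
These 13 distinct sets form the basis B.
Close under arbitrary unions to get τ_{X×Y}; counting gives |τ_{X×Y}| = 25.


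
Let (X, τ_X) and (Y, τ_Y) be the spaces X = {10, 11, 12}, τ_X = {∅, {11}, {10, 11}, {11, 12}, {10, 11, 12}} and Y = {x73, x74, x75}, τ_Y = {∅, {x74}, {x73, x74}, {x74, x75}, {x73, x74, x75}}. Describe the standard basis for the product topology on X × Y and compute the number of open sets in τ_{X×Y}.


Basis B = {∅ × ∅, {11} × {x74}, {10, 11} × {x74}, {11} × {x73, x74}, {11} × {x74, x75}, {11, 12} × {x74}, {10, 11, 12} × {x74}, {11} × {x73, x74, x75}, {10, 11} × {x73, x74}, {10, 11} × {x74, x75}, {11, 12} × {x73, x74}, {11, 12} × {x74, x75}, {10, 11} × {x73, x74, x75}, {10, 11, 12} × {x73, x74}, {10, 11, 12} × {x74, x75}, {11, 12} × {x73, x74, x75}, {10, 11, 12} × {x73, x74, x75}}; |τ_{X×Y}| = 48.

Enumerate products U × V with U ∈ τ_X, V ∈ τ_Y (deduplicated):
  ∅ × ∅ = {} (∅)
  {11} × {x74} = {(11,x74)}
  {10, 11} × {x74} = {(10,x74), (11,x74)}
  {11} × {x73, x74} = {(11,x73), (11,x74)}
  {11} × {x74, x75} = {(11,x74), (11,x75)}
  {11, 12} × {x74} = {(11,x74), (12,x74)}
  {10, 11, 12} × {x74} = {(10,x74), (11,x74), (12,x74)}
  {11} × {x73, x74, x75} = {(11,x73), (11,x74), (11,x75)}
  {10, 11} × {x73, x74} = {(10,x73), (10,x74), (11,x73), (11,x74)}
  {10, 11} × {x74, x75} = {(10,x74), (10,x75), (11,x74), (11,x75)}
  {11, 12} × {x73, x74} = {(11,x73), (11,x74), (12,x73), (12,x74)}
  {11, 12} × {x74, x75} = {(11,x74), (11,x75), (12,x74), (12,x75)}
  {10, 11} × {x73, x74, x75} = {(10,x73), (10,x74), (10,x75), (11,x73), (11,x74), (11,x75)}
  {10, 11, 12} × {x73, x74} = {(10,x73), (10,x74), (11,x73), (11,x74), (12,x73), (12,x74)}
  {10, 11, 12} × {x74, x75} = {(10,x74), (10,x75), (11,x74), (11,x75), (12,x74), (12,x75)}
  {11, 12} × {x73, x74, x75} = {(11,x73), (11,x74), (11,x75), (12,x73), (12,x74), (12,x75)}
  {10, 11, 12} × {x73, x74, x75} = {(10,x73), (10,x74), (10,x75), (11,x73), (11,x74), (11,x75), (12,x73), (12,x74), (12,x75)}
These 17 distinct sets form the basis B.
Close under arbitrary unions to get τ_{X×Y}; counting gives |τ_{X×Y}| = 48.


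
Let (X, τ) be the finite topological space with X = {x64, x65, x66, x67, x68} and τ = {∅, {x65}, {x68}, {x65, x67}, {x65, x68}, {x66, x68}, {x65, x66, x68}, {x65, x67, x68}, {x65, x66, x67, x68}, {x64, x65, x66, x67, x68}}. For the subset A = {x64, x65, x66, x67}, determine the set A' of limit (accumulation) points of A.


A' = {x64, x67}

For each x ∈ X, list the open sets U ∈ τ with x ∈ U, then check whether U ∩ (A ∖ {x}) ≠ ∅ for every such U.
  x = x64: opens ∋ x are {x64, x65, x66, x67, x68}; each meets A ∖ {x64}, so x IS a limit point.
  x = x65: open {x65} ∋ x has {x65} ∩ (A ∖ {x65}) = ∅, so x is NOT a limit point.
  x = x66: open {x66, x68} ∋ x has {x66, x68} ∩ (A ∖ {x66}) = ∅, so x is NOT a limit point.
  x = x67: opens ∋ x are {x65, x67}, {x65, x67, x68}, {x65, x66, x67, x68}, {x64, x65, x66, x67, x68}; each meets A ∖ {x67}, so x IS a limit point.
  x = x68: open {x68} ∋ x has {x68} ∩ (A ∖ {x68}) = ∅, so x is NOT a limit point.
Collecting: A' = {x64, x67}.


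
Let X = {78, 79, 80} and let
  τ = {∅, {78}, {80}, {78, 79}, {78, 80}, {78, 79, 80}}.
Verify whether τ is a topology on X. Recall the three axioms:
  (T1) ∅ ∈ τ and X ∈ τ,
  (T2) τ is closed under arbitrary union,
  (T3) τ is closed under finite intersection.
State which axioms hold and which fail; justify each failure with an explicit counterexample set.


τ IS a topology on X.

Axiom (T1): ∅ ∈ τ? Yes; X ∈ τ? Yes.
Axiom (T2/T3): check pairwise unions and intersections of members of τ.
All pairwise intersections and unions checked — each lies in τ. Therefore τ satisfies (T1), (T2), (T3): it IS a topology on X.


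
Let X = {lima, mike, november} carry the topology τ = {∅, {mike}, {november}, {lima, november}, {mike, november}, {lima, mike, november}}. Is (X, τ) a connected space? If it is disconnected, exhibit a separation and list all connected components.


(X, τ) is disconnected; components = [{mike}, {lima, november}].

Find clopen sets (U ∈ τ with X ∖ U ∈ τ):
  U = ∅, X ∖ U = {lima, mike, november} — both open, so U is clopen.
  U = {mike}, X ∖ U = {lima, november} — both open, so U is clopen.
  U = {lima, november}, X ∖ U = {mike} — both open, so U is clopen.
  U = {lima, mike, november}, X ∖ U = ∅ — both open, so U is clopen.
Nontrivial clopen(s) exist: e.g. {mike}. So (X, τ) is disconnected.
Compute connected components by grouping points that agree on all clopens:
  component: {mike}
  component: {lima, november}


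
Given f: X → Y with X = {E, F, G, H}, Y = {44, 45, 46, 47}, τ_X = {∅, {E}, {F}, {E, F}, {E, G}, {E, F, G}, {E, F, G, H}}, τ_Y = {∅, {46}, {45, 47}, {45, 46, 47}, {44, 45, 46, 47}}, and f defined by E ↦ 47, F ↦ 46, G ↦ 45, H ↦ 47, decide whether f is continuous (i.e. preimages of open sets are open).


f is NOT continuous.

Compute f^{-1}(U) for each U ∈ τ_Y:
  U = ∅: f^{-1}(U) = ∅ ∈ τ_X ✓.
  U = {46}: f^{-1}(U) = {F} ∈ τ_X ✓.
  U = {45, 47}: f^{-1}(U) = {E, G, H} ∉ τ_X ✗.
  U = {45, 46, 47}: f^{-1}(U) = {E, F, G, H} ∈ τ_X ✓.
  U = {44, 45, 46, 47}: f^{-1}(U) = {E, F, G, H} ∈ τ_X ✓.
Found U = {45, 47} with f^{-1}(U) = {E, G, H} not in τ_X. Therefore f is NOT continuous.


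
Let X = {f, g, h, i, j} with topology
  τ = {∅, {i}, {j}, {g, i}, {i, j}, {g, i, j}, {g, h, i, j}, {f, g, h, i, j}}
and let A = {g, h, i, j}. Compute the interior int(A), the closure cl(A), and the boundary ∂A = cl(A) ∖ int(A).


int(A) = {g, h, i, j}, cl(A) = {f, g, h, i, j}, ∂A = {f}.

Closed sets in (X, τ) are complements of opens:
  closed(X, τ) = {∅, {f}, {f, h}, {f, g, h}, {f, h, j}, {f, g, h, i}, {f, g, h, j}, {f, g, h, i, j}}.
int(A) = ⋃ {U ∈ τ : U ⊆ A}. Opens contained in A: ∅, {i}, {j}, {g, i}, {i, j}, {g, i, j}, {g, h, i, j}.
Taking the union of these: int(A) = {g, h, i, j}.
cl(A) = ⋂ {C closed : A ⊆ C}. Closed sets containing A: {f, g, h, i, j}.
Intersecting these: cl(A) = {f, g, h, i, j}.
∂A = cl(A) ∖ int(A) = {f, g, h, i, j} ∖ {g, h, i, j} = {f}.


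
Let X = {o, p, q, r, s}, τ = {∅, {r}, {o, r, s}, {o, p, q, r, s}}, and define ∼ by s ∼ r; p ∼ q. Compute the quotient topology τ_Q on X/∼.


X/∼ = {[o], [p=q], [r=s]}; |τ_Q| = 3.

Equivalence classes: [o], [p=q], [r=s].
Quotient map π: X → X/∼ sends o ↦ [o], p ↦ [p=q], q ↦ [p=q], r ↦ [r=s], s ↦ [r=s].
For each subset V ⊆ X/∼, compute π^{-1}(V) ⊆ X and check whether π^{-1}(V) ∈ τ. V is open in τ_Q iff π^{-1}(V) ∈ τ.
  V = {}: π^{-1}(V) = ∅ ∈ τ ✓.
  V = {[o]}: π^{-1}(V) = {o} ∉ τ ✗.
  V = {[p=q]}: π^{-1}(V) = {p, q} ∉ τ ✗.
  V = {[o], [p=q]}: π^{-1}(V) = {o, p, q} ∉ τ ✗.
  V = {[r=s]}: π^{-1}(V) = {r, s} ∉ τ ✗.
  V = {[o], [r=s]}: π^{-1}(V) = {o, r, s} ∈ τ ✓.
  V = {[p=q], [r=s]}: π^{-1}(V) = {p, q, r, s} ∉ τ ✗.
  V = {[o], [p=q], [r=s]}: π^{-1}(V) = {o, p, q, r, s} ∈ τ ✓.
Open sets in the quotient: τ_Q = {{}, {[o], [r=s]}, {[o], [p=q], [r=s]}} (3 elements).


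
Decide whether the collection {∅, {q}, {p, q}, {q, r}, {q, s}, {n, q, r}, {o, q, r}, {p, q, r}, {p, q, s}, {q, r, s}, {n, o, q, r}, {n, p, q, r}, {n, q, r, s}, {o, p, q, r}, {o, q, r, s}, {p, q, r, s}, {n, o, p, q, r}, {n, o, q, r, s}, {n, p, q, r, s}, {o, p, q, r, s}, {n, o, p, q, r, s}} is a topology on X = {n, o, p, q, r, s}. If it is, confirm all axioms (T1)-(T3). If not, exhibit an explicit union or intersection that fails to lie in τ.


τ IS a topology on X.

Axiom (T1): ∅ ∈ τ? Yes; X ∈ τ? Yes.
Axiom (T2/T3): check pairwise unions and intersections of members of τ.
All pairwise intersections and unions checked — each lies in τ. Therefore τ satisfies (T1), (T2), (T3): it IS a topology on X.


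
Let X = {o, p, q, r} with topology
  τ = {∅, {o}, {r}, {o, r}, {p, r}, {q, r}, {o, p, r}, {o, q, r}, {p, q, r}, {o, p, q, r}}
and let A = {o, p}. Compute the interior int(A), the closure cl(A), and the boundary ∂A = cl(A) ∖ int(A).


int(A) = {o}, cl(A) = {o, p}, ∂A = {p}.

Closed sets in (X, τ) are complements of opens:
  closed(X, τ) = {∅, {o}, {p}, {q}, {o, p}, {o, q}, {p, q}, {o, p, q}, {p, q, r}, {o, p, q, r}}.
int(A) = ⋃ {U ∈ τ : U ⊆ A}. Opens contained in A: ∅, {o}.
Taking the union of these: int(A) = {o}.
cl(A) = ⋂ {C closed : A ⊆ C}. Closed sets containing A: {o, p}, {o, p, q}, {o, p, q, r}.
Intersecting these: cl(A) = {o, p}.
∂A = cl(A) ∖ int(A) = {o, p} ∖ {o} = {p}.


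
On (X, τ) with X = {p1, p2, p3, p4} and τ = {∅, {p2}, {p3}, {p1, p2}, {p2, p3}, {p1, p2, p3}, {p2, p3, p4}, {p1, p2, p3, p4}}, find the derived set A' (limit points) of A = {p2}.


A' = {p1, p4}

For each x ∈ X, list the open sets U ∈ τ with x ∈ U, then check whether U ∩ (A ∖ {x}) ≠ ∅ for every such U.
  x = p1: opens ∋ x are {p1, p2}, {p1, p2, p3}, {p1, p2, p3, p4}; each meets A ∖ {p1}, so x IS a limit point.
  x = p2: open {p2} ∋ x has {p2} ∩ (A ∖ {p2}) = ∅, so x is NOT a limit point.
  x = p3: open {p3} ∋ x has {p3} ∩ (A ∖ {p3}) = ∅, so x is NOT a limit point.
  x = p4: opens ∋ x are {p2, p3, p4}, {p1, p2, p3, p4}; each meets A ∖ {p4}, so x IS a limit point.
Collecting: A' = {p1, p4}.


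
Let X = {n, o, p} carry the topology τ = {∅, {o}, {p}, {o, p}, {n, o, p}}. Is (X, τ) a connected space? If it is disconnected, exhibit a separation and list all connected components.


(X, τ) is connected.

Find clopen sets (U ∈ τ with X ∖ U ∈ τ):
  U = ∅, X ∖ U = {n, o, p} — both open, so U is clopen.
  U = {n, o, p}, X ∖ U = ∅ — both open, so U is clopen.
Only trivial clopens (∅ and X) exist, so (X, τ) is connected.
Compute connected components by grouping points that agree on all clopens:
  component: {n, o, p}


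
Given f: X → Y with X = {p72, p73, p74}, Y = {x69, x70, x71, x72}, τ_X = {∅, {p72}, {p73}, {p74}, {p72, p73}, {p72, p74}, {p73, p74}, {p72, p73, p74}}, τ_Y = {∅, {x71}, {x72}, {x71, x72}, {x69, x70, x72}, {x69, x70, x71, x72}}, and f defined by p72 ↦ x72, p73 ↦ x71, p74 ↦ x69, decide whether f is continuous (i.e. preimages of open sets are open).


f IS continuous.

Compute f^{-1}(U) for each U ∈ τ_Y:
  U = ∅: f^{-1}(U) = ∅ ∈ τ_X ✓.
  U = {x71}: f^{-1}(U) = {p73} ∈ τ_X ✓.
  U = {x72}: f^{-1}(U) = {p72} ∈ τ_X ✓.
  U = {x71, x72}: f^{-1}(U) = {p72, p73} ∈ τ_X ✓.
  U = {x69, x70, x72}: f^{-1}(U) = {p72, p74} ∈ τ_X ✓.
  U = {x69, x70, x71, x72}: f^{-1}(U) = {p72, p73, p74} ∈ τ_X ✓.
Every preimage lies in τ_X, so f IS continuous.


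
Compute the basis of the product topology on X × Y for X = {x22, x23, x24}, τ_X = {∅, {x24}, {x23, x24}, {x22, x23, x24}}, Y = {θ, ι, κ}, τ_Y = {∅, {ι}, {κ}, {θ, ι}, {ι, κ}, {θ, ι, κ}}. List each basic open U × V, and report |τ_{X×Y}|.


Basis B = {∅ × ∅, {x24} × {ι}, {x24} × {κ}, {x23, x24} × {ι}, {x23, x24} × {κ}, {x24} × {θ, ι}, {x24} × {ι, κ}, {x22, x23, x24} × {ι}, {x22, x23, x24} × {κ}, {x24} × {θ, ι, κ}, {x23, x24} × {θ, ι}, {x23, x24} × {ι, κ}, {x22, x23, x24} × {θ, ι}, {x22, x23, x24} × {ι, κ}, {x23, x24} × {θ, ι, κ}, {x22, x23, x24} × {θ, ι, κ}}; |τ_{X×Y}| = 40.

Enumerate products U × V with U ∈ τ_X, V ∈ τ_Y (deduplicated):
  ∅ × ∅ = {} (∅)
  {x24} × {ι} = {(x24,ι)}
  {x24} × {κ} = {(x24,κ)}
  {x23, x24} × {ι} = {(x23,ι), (x24,ι)}
  {x23, x24} × {κ} = {(x23,κ), (x24,κ)}
  {x24} × {θ, ι} = {(x24,θ), (x24,ι)}
  {x24} × {ι, κ} = {(x24,ι), (x24,κ)}
  {x22, x23, x24} × {ι} = {(x22,ι), (x23,ι), (x24,ι)}
  {x22, x23, x24} × {κ} = {(x22,κ), (x23,κ), (x24,κ)}
  {x24} × {θ, ι, κ} = {(x24,θ), (x24,ι), (x24,κ)}
  {x23, x24} × {θ, ι} = {(x23,θ), (x23,ι), (x24,θ), (x24,ι)}
  {x23, x24} × {ι, κ} = {(x23,ι), (x23,κ), (x24,ι), (x24,κ)}
  {x22, x23, x24} × {θ, ι} = {(x22,θ), (x22,ι), (x23,θ), (x23,ι), (x24,θ), (x24,ι)}
  {x22, x23, x24} × {ι, κ} = {(x22,ι), (x22,κ), (x23,ι), (x23,κ), (x24,ι), (x24,κ)}
  {x23, x24} × {θ, ι, κ} = {(x23,θ), (x23,ι), (x23,κ), (x24,θ), (x24,ι), (x24,κ)}
  {x22, x23, x24} × {θ, ι, κ} = {(x22,θ), (x22,ι), (x22,κ), (x23,θ), (x23,ι), (x23,κ), (x24,θ), (x24,ι), (x24,κ)}
These 16 distinct sets form the basis B.
Close under arbitrary unions to get τ_{X×Y}; counting gives |τ_{X×Y}| = 40.


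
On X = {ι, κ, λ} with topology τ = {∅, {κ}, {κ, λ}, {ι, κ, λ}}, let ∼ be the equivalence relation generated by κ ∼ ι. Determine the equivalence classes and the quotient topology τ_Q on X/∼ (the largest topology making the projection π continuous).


X/∼ = {[ι=κ], [λ]}; |τ_Q| = 2.

Equivalence classes: [ι=κ], [λ].
Quotient map π: X → X/∼ sends ι ↦ [ι=κ], κ ↦ [ι=κ], λ ↦ [λ].
For each subset V ⊆ X/∼, compute π^{-1}(V) ⊆ X and check whether π^{-1}(V) ∈ τ. V is open in τ_Q iff π^{-1}(V) ∈ τ.
  V = {}: π^{-1}(V) = ∅ ∈ τ ✓.
  V = {[ι=κ]}: π^{-1}(V) = {ι, κ} ∉ τ ✗.
  V = {[λ]}: π^{-1}(V) = {λ} ∉ τ ✗.
  V = {[ι=κ], [λ]}: π^{-1}(V) = {ι, κ, λ} ∈ τ ✓.
Open sets in the quotient: τ_Q = {{}, {[ι=κ], [λ]}} (2 elements).


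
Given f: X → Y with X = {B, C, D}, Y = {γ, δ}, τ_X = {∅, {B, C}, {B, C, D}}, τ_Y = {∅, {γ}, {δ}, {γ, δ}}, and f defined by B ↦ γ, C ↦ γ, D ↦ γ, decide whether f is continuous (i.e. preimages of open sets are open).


f IS continuous.

Compute f^{-1}(U) for each U ∈ τ_Y:
  U = ∅: f^{-1}(U) = ∅ ∈ τ_X ✓.
  U = {γ}: f^{-1}(U) = {B, C, D} ∈ τ_X ✓.
  U = {δ}: f^{-1}(U) = ∅ ∈ τ_X ✓.
  U = {γ, δ}: f^{-1}(U) = {B, C, D} ∈ τ_X ✓.
Every preimage lies in τ_X, so f IS continuous.


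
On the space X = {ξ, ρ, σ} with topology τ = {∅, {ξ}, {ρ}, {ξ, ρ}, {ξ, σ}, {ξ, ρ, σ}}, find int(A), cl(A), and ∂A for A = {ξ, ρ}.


int(A) = {ξ, ρ}, cl(A) = {ξ, ρ, σ}, ∂A = {σ}.

Closed sets in (X, τ) are complements of opens:
  closed(X, τ) = {∅, {ρ}, {σ}, {ξ, σ}, {ρ, σ}, {ξ, ρ, σ}}.
int(A) = ⋃ {U ∈ τ : U ⊆ A}. Opens contained in A: ∅, {ξ}, {ρ}, {ξ, ρ}.
Taking the union of these: int(A) = {ξ, ρ}.
cl(A) = ⋂ {C closed : A ⊆ C}. Closed sets containing A: {ξ, ρ, σ}.
Intersecting these: cl(A) = {ξ, ρ, σ}.
∂A = cl(A) ∖ int(A) = {ξ, ρ, σ} ∖ {ξ, ρ} = {σ}.


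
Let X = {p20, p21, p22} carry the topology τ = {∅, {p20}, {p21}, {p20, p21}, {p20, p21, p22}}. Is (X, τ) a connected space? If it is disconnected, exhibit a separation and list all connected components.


(X, τ) is connected.

Find clopen sets (U ∈ τ with X ∖ U ∈ τ):
  U = ∅, X ∖ U = {p20, p21, p22} — both open, so U is clopen.
  U = {p20, p21, p22}, X ∖ U = ∅ — both open, so U is clopen.
Only trivial clopens (∅ and X) exist, so (X, τ) is connected.
Compute connected components by grouping points that agree on all clopens:
  component: {p20, p21, p22}


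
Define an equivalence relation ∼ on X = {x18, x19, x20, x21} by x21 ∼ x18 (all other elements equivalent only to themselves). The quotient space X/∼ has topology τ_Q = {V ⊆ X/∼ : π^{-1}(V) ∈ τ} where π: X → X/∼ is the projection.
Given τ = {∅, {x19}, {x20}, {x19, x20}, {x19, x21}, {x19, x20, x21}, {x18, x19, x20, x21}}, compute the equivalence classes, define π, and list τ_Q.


X/∼ = {[x18=x21], [x19], [x20]}; |τ_Q| = 5.

Equivalence classes: [x18=x21], [x19], [x20].
Quotient map π: X → X/∼ sends x18 ↦ [x18=x21], x19 ↦ [x19], x20 ↦ [x20], x21 ↦ [x18=x21].
For each subset V ⊆ X/∼, compute π^{-1}(V) ⊆ X and check whether π^{-1}(V) ∈ τ. V is open in τ_Q iff π^{-1}(V) ∈ τ.
  V = {}: π^{-1}(V) = ∅ ∈ τ ✓.
  V = {[x18=x21]}: π^{-1}(V) = {x18, x21} ∉ τ ✗.
  V = {[x19]}: π^{-1}(V) = {x19} ∈ τ ✓.
  V = {[x18=x21], [x19]}: π^{-1}(V) = {x18, x19, x21} ∉ τ ✗.
  V = {[x20]}: π^{-1}(V) = {x20} ∈ τ ✓.
  V = {[x18=x21], [x20]}: π^{-1}(V) = {x18, x20, x21} ∉ τ ✗.
  V = {[x19], [x20]}: π^{-1}(V) = {x19, x20} ∈ τ ✓.
  V = {[x18=x21], [x19], [x20]}: π^{-1}(V) = {x18, x19, x20, x21} ∈ τ ✓.
Open sets in the quotient: τ_Q = {{}, {[x19]}, {[x20]}, {[x19], [x20]}, {[x18=x21], [x19], [x20]}} (5 elements).
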